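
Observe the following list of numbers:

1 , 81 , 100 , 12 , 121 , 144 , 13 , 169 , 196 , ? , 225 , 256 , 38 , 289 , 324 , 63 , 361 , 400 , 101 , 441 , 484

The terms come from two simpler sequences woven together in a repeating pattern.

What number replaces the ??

25

Positions follow the repeating pattern ABB; grouping by letter gives 2 tracks.
Track A: 1, 12, 13, ?, 38, 63, 101 — Fibonacci-style (each term is the sum of the two before it).
Track B: 81, 100, 121, 144, 169, 196, 225, 256, 289, 324, 361, 400, 441, 484 — perfect squares starting at 9².
The gap is track A's term 4; the rule gives 25.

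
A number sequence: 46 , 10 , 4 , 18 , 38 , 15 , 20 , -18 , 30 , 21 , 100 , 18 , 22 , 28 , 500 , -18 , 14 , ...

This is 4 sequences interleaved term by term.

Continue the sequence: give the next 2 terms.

36, 2500

Split by position mod 4 into 4 tracks.
Stream A is 46, 38, 30, 22, 14, which is arithmetic, step −8.
Stream B is 10, 15, 21, 28, which is the triangular numbers T_4, T_5, ….
Stream C is 4, 20, 100, 500, which is multiplying by 5 each time.
Stream D is 18, -18, 18, -18, which is alternating ±18.
Position 18 falls in stream B as its term 5, giving 36.
Term 19 comes from stream C (its 5th entry): 2500.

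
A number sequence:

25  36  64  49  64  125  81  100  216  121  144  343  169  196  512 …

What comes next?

225

Positions follow the repeating pattern AAB; grouping by letter gives 2 tracks.
Track A: 25, 36, 49, 64, 81, 100, 121, 144, 169, 196. Perfect squares starting at 5².
Track B: 64, 125, 216, 343, 512. The cubes 4³, 5³, 6³, ….
Position 16 falls in track A as its term 11, giving 225.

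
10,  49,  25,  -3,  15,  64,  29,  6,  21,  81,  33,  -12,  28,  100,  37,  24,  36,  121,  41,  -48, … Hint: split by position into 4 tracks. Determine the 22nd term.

Split by position mod 4 into 4 tracks.
Track A: 10, 15, 21, 28, 36 — the triangular numbers T_4, T_5, ….
Track B: 49, 64, 81, 100, 121 — the squares 7², 8², 9², ….
Track C: 25, 29, 33, 37, 41 — adding 4 each time.
Track D: -3, 6, -12, 24, -48 — multiplying by -2 each time.
The 22nd slot belongs to track B; its 6th term is 144.

144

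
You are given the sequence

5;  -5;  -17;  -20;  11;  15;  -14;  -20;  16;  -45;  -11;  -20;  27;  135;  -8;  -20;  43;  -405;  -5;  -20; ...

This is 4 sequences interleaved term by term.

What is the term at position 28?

-20

Read the sequence 4 terms at a time; column i is its own pattern.
Stream A = 5, 11, 16, 27, 43: a Fibonacci-like recurrence a_n = a_{n-1} + a_{n-2}.
Stream B = -5, 15, -45, 135, -405: geometric, ×-3 each step.
Stream C = -17, -14, -11, -8, -5: linear: a_n = -20 + 3·n.
Stream D = -20, -20, -20, -20, -20: always -20.
The 28th slot belongs to stream D; its 7th term is -20.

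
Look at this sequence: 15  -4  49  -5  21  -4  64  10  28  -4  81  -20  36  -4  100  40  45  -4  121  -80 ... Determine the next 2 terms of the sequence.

The terms cycle through 4 interleaved subsequences.
Track A = 15, 21, 28, 36, 45: the triangular numbers T_5, T_6, ….
Track B = -4, -4, -4, -4, -4: the constant sequence -4.
Track C = 49, 64, 81, 100, 121: the squares 7², 8², 9², ….
Track D = -5, 10, -20, 40, -80: geometric, ×-2 each step.
Term 21 comes from track A (its 6th entry): 55.
Term 22 comes from track B (its 6th entry): -4.

55, -4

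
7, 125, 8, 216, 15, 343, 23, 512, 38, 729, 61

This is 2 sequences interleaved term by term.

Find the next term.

1000

Odd-indexed and even-indexed terms follow separate rules.
Stream A is 7, 8, 15, 23, 38, 61, which is each term equals the sum of the previous two.
Stream B is 125, 216, 343, 512, 729, which is the cubes 5³, 6³, 7³, ….
The 12th slot belongs to stream B; its 6th term is 1000.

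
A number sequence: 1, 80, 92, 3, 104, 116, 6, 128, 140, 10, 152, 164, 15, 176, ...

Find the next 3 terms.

188, 21, 200

Positions follow the repeating pattern ABB; grouping by letter gives 2 tracks.
Stream A: 1, 3, 6, 10, 15 — triangular numbers starting at T_1.
Stream B: 80, 92, 104, 116, 128, 140, 152, 164, 176 — adding 12 each time.
Position 15 falls in stream B as its term 10, giving 188.
Position 16 → stream A, term 6 = 21.
The 17th slot belongs to stream B; its 11th term is 200.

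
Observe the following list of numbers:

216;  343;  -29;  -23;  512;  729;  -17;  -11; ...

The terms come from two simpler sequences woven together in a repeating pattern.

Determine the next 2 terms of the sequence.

1000, 1331

Reading positions in blocks of 4 reveals the pattern AABB — 2 tracks woven together.
Track A: 216, 343, 512, 729 (consecutive cubes n³ from n = 6).
Track B: -29, -23, -17, -11 (arithmetic with common difference +6).
Term 9 comes from track A (its 5th entry): 1000.
Position 10 → track A, term 6 = 1331.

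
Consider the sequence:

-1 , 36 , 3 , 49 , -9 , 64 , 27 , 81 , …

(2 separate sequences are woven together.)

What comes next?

The terms cycle through 2 interleaved subsequences.
Track A: -1, 3, -9, 27. Multiplying by -3 each time.
Track B: 36, 49, 64, 81. Perfect squares starting at 6².
The 9th slot belongs to track A; its 5th term is -81.

-81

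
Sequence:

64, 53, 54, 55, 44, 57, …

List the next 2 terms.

Split by position mod 2 into 2 tracks.
Stream A is 64, 54, 44, which is linear: a_n = 74 − 10·n.
Stream B is 53, 55, 57, which is arithmetic, step +2.
Position 7 falls in stream A as its term 4, giving 34.
Term 8 comes from stream B (its 4th entry): 59.

34, 59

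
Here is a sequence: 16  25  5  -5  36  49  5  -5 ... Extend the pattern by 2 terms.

64, 81

Reading positions in blocks of 4 reveals the pattern AABB — 2 tracks woven together.
Track A: 16, 25, 36, 49 (consecutive squares n² from n = 4).
Track B: 5, -5, 5, -5 (alternating ±5).
The 9th slot belongs to track A; its 5th term is 64.
The 10th slot belongs to track A; its 6th term is 81.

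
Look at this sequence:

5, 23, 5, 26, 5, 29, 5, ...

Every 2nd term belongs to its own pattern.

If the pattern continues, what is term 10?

35

Taking every 2nd term gives 2 separate tracks.
Subsequence A = 5, 5, 5, 5: the constant sequence 5.
Subsequence B = 23, 26, 29: arithmetic with common difference +3.
The 10th slot belongs to subsequence B; its 5th term is 35.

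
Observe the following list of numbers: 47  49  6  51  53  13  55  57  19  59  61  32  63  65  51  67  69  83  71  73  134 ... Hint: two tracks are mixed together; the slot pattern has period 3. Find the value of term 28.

Positions follow the repeating pattern AAB; grouping by letter gives 2 tracks.
Stream A: 47, 49, 51, 53, 55, 57, 59, 61, 63, 65, 67, 69, 71, 73. Arithmetic with common difference +2.
Stream B: 6, 13, 19, 32, 51, 83, 134. Fibonacci-style (each term is the sum of the two before it).
The 28th slot belongs to stream A; its 19th term is 83.

83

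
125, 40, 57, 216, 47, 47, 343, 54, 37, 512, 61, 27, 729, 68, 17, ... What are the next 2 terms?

The terms cycle through 3 interleaved subsequences.
Track A = 125, 216, 343, 512, 729: the cubes 5³, 6³, 7³, ….
Track B = 40, 47, 54, 61, 68: linear: a_n = 33 + 7·n.
Track C = 57, 47, 37, 27, 17: subtracting 10 each time.
Term 16 comes from track A (its 6th entry): 1000.
Term 17 comes from track B (its 6th entry): 75.

1000, 75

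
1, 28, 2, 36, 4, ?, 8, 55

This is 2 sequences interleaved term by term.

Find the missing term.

45

Positions 1, 3, 5, … form one subsequence and positions 2, 4, 6, … form another.
Subsequence A = 1, 2, 4, 8: powers of 2.
Subsequence B = 28, 36, ?, 55: triangular numbers starting at T_7.
Subsequence B's pattern makes the blank 45.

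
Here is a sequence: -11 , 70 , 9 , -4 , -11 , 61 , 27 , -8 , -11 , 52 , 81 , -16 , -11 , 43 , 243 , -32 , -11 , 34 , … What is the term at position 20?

Read the sequence 4 terms at a time; column i is its own pattern.
Track A = -11, -11, -11, -11, -11: the constant sequence -11.
Track B = 70, 61, 52, 43, 34: linear: a_n = 79 − 9·n.
Track C = 9, 27, 81, 243: powers of 3.
Track D = -4, -8, -16, -32: multiplying by 2 each time.
Term 20 comes from track D (its 5th entry): -64.

-64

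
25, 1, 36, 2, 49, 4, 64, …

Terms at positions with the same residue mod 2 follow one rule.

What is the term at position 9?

Taking every 2nd term gives 2 separate tracks.
Track A: 25, 36, 49, 64 — perfect squares starting at 5².
Track B: 1, 2, 4 — powers of 2.
Position 9 falls in track A as its term 5, giving 81.

81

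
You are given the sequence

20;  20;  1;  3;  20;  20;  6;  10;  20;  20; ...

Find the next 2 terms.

Reading positions in blocks of 4 reveals the pattern AABB — 2 tracks woven together.
Stream A: 20, 20, 20, 20, 20, 20 — constant 20.
Stream B: 1, 3, 6, 10 — triangular numbers n(n+1)/2 for n = 1, 2, ….
Position 11 falls in stream B as its term 5, giving 15.
The 12th slot belongs to stream B; its 6th term is 21.

15, 21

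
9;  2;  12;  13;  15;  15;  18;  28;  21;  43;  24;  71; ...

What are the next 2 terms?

The terms cycle through 2 interleaved subsequences.
Subsequence A is 9, 12, 15, 18, 21, 24, which is adding 3 each time.
Subsequence B is 2, 13, 15, 28, 43, 71, which is a Fibonacci-like recurrence a_n = a_{n-1} + a_{n-2}.
Position 13 → subsequence A, term 7 = 27.
Position 14 falls in subsequence B as its term 7, giving 114.

27, 114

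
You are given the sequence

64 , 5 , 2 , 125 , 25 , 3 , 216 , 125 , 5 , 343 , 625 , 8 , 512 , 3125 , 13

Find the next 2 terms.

729, 15625

Taking every 3rd term gives 3 separate tracks.
Stream A = 64, 125, 216, 343, 512: perfect cubes starting at 4³.
Stream B = 5, 25, 125, 625, 3125: successive powers of 5.
Stream C = 2, 3, 5, 8, 13: each term equals the sum of the previous two.
Term 16 comes from stream A (its 6th entry): 729.
Position 17 → stream B, term 6 = 15625.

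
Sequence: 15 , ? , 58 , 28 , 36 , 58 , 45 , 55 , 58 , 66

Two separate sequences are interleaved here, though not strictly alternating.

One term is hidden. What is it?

The slot pattern repeats as AAB (period 3), so there are 2 interleaved tracks.
Subsequence A: 15, ?, 28, 36, 45, 55, 66 — triangular numbers n(n+1)/2 for n = 5, 6, ….
Subsequence B: 58, 58, 58 — always 58.
The gap is subsequence A's term 2; the rule gives 21.

21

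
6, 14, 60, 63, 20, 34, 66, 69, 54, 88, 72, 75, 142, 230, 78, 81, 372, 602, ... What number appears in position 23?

90

Reading positions in blocks of 4 reveals the pattern AABB — 2 tracks woven together.
Track A: 6, 14, 20, 34, 54, 88, 142, 230, 372, 602. Each term equals the sum of the previous two.
Track B: 60, 63, 66, 69, 72, 75, 78, 81. Arithmetic, step +3.
The 23rd slot belongs to track B; its 11th term is 90.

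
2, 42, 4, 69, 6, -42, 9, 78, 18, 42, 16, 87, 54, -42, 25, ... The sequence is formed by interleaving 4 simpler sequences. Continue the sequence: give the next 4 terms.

96, 162, 42, 36

Split by position mod 4 into 4 tracks.
Track A is 2, 6, 18, 54, which is multiplying by 3 each time.
Track B is 42, -42, 42, -42, which is oscillating between 42 and -42.
Track C is 4, 9, 16, 25, which is consecutive squares n² from n = 2.
Track D is 69, 78, 87, which is arithmetic with common difference +9.
Position 16 falls in track D as its term 4, giving 96.
The 17th slot belongs to track A; its 5th term is 162.
Term 18 comes from track B (its 5th entry): 42.
Term 19 comes from track C (its 5th entry): 36.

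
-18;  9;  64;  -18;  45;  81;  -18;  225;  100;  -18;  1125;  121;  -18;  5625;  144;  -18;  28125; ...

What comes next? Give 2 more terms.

169, -18

Split by position mod 3 into 3 tracks.
Subsequence A: -18, -18, -18, -18, -18, -18 — the constant sequence -18.
Subsequence B: 9, 45, 225, 1125, 5625, 28125 — geometric, ×5 each step.
Subsequence C: 64, 81, 100, 121, 144 — perfect squares starting at 8².
The 18th slot belongs to subsequence C; its 6th term is 169.
Term 19 comes from subsequence A (its 7th entry): -18.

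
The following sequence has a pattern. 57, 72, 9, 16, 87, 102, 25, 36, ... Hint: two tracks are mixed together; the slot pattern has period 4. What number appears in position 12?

Reading positions in blocks of 4 reveals the pattern AABB — 2 tracks woven together.
Track A: 57, 72, 87, 102 — linear: a_n = 42 + 15·n.
Track B: 9, 16, 25, 36 — consecutive squares n² from n = 3.
The 12th slot belongs to track B; its 6th term is 64.

64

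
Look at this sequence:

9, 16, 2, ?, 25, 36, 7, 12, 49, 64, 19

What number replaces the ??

5

Positions follow the repeating pattern AABB; grouping by letter gives 2 tracks.
Subsequence A = 9, 16, 25, 36, 49, 64: the squares 3², 4², 5², ….
Subsequence B = 2, ?, 7, 12, 19: each term equals the sum of the previous two.
Subsequence B's pattern makes the blank 5.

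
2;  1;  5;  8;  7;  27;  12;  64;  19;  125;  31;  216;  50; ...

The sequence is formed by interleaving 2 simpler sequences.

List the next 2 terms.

343, 81

The terms cycle through 2 interleaved subsequences.
Track A = 2, 5, 7, 12, 19, 31, 50: a Fibonacci-like recurrence a_n = a_{n-1} + a_{n-2}.
Track B = 1, 8, 27, 64, 125, 216: consecutive cubes n³ from n = 1.
Term 14 comes from track B (its 7th entry): 343.
The 15th slot belongs to track A; its 8th term is 81.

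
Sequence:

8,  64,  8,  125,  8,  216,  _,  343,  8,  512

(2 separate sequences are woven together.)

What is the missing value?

8

Odd-indexed and even-indexed terms follow separate rules.
Subsequence A: 8, 8, 8, ?, 8 — constant 8.
Subsequence B: 64, 125, 216, 343, 512 — the cubes 4³, 5³, 6³, ….
The gap is subsequence A's term 4; the rule gives 8.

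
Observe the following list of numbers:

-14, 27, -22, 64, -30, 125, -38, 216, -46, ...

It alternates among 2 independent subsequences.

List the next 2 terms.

The terms cycle through 2 interleaved subsequences.
Stream A = -14, -22, -30, -38, -46: arithmetic with common difference −8.
Stream B = 27, 64, 125, 216: consecutive cubes n³ from n = 3.
Position 10 falls in stream B as its term 5, giving 343.
The 11th slot belongs to stream A; its 6th term is -54.

343, -54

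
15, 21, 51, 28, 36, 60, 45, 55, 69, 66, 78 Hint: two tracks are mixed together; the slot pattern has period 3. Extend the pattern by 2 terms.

78, 91

Positions follow the repeating pattern AAB; grouping by letter gives 2 tracks.
Track A: 15, 21, 28, 36, 45, 55, 66, 78. Triangular numbers starting at T_5.
Track B: 51, 60, 69. Arithmetic with common difference +9.
Position 12 falls in track B as its term 4, giving 78.
Position 13 → track A, term 9 = 91.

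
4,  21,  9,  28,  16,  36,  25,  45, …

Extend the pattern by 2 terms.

Taking every 2nd term gives 2 separate tracks.
Subsequence A: 4, 9, 16, 25 — perfect squares starting at 2².
Subsequence B: 21, 28, 36, 45 — the triangular numbers T_6, T_7, ….
Term 9 comes from subsequence A (its 5th entry): 36.
Position 10 → subsequence B, term 5 = 55.

36, 55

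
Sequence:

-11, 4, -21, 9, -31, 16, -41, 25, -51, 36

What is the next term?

-61

Odd-indexed and even-indexed terms follow separate rules.
Subsequence A is -11, -21, -31, -41, -51, which is subtracting 10 each time.
Subsequence B is 4, 9, 16, 25, 36, which is consecutive squares n² from n = 2.
Term 11 comes from subsequence A (its 6th entry): -61.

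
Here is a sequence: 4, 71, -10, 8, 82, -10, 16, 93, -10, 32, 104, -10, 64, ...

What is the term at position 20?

137

Taking every 3rd term gives 3 separate tracks.
Track A: 4, 8, 16, 32, 64. Powers of 2.
Track B: 71, 82, 93, 104. Adding 11 each time.
Track C: -10, -10, -10, -10. Constant -10.
The 20th slot belongs to track B; its 7th term is 137.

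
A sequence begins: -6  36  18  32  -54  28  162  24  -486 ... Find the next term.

Taking every 2nd term gives 2 separate tracks.
Subsequence A is -6, 18, -54, 162, -486, which is multiplying by -3 each time.
Subsequence B is 36, 32, 28, 24, which is arithmetic, step −4.
Term 10 comes from subsequence B (its 5th entry): 20.

20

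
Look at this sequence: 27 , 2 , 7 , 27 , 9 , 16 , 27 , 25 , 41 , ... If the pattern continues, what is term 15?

Positions follow the repeating pattern ABB; grouping by letter gives 2 tracks.
Stream A: 27, 27, 27 — the constant sequence 27.
Stream B: 2, 7, 9, 16, 25, 41 — Fibonacci-style (each term is the sum of the two before it).
Position 15 → stream B, term 10 = 280.

280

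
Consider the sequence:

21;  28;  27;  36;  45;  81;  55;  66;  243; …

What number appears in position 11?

Positions follow the repeating pattern AAB; grouping by letter gives 2 tracks.
Subsequence A: 21, 28, 36, 45, 55, 66 (the triangular numbers T_6, T_7, …).
Subsequence B: 27, 81, 243 (powers 3^3, 3^4, 3^5, …).
The 11th slot belongs to subsequence A; its 8th term is 91.

91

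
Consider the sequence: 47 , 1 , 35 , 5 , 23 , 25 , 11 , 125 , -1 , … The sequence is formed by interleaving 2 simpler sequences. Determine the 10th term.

Split by position mod 2 into 2 tracks.
Stream A: 47, 35, 23, 11, -1 (arithmetic with common difference −12).
Stream B: 1, 5, 25, 125 (powers of 5).
Term 10 comes from stream B (its 5th entry): 625.

625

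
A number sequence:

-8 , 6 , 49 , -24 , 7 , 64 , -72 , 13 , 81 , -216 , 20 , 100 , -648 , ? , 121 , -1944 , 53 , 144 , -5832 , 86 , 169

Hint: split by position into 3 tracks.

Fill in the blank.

The terms cycle through 3 interleaved subsequences.
Track A: -8, -24, -72, -216, -648, -1944, -5832. Geometric, ×3 each step.
Track B: 6, 7, 13, 20, ?, 53, 86. Each term equals the sum of the previous two.
Track C: 49, 64, 81, 100, 121, 144, 169. The squares 7², 8², 9², ….
Track B's pattern makes the blank 33.

33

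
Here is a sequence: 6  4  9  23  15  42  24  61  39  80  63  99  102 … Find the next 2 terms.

118, 165

Taking every 2nd term gives 2 separate tracks.
Track A: 6, 9, 15, 24, 39, 63, 102. Fibonacci-style (each term is the sum of the two before it).
Track B: 4, 23, 42, 61, 80, 99. Arithmetic, step +19.
Position 14 falls in track B as its term 7, giving 118.
Position 15 → track A, term 8 = 165.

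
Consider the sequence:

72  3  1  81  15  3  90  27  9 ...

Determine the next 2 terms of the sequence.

99, 39

Read the sequence 3 terms at a time; column i is its own pattern.
Track A is 72, 81, 90, which is arithmetic with common difference +9.
Track B is 3, 15, 27, which is arithmetic with common difference +12.
Track C is 1, 3, 9, which is successive powers of 3.
Position 10 → track A, term 4 = 99.
The 11th slot belongs to track B; its 4th term is 39.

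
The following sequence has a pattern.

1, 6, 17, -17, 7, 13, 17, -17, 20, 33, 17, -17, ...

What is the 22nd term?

Reading positions in blocks of 4 reveals the pattern AABB — 2 tracks woven together.
Stream A: 1, 6, 7, 13, 20, 33 — Fibonacci-style (each term is the sum of the two before it).
Stream B: 17, -17, 17, -17, 17, -17 — the oscillation 17·(−1)^(n+1).
Term 22 comes from stream A (its 12th entry): 589.

589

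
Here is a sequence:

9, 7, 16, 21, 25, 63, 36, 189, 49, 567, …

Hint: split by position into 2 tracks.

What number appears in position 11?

64

Split by position mod 2 into 2 tracks.
Subsequence A: 9, 16, 25, 36, 49 (the squares 3², 4², 5², …).
Subsequence B: 7, 21, 63, 189, 567 (multiplying by 3 each time).
Position 11 falls in subsequence A as its term 6, giving 64.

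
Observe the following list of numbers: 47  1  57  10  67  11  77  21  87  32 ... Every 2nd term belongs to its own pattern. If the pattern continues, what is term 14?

Taking every 2nd term gives 2 separate tracks.
Stream A: 47, 57, 67, 77, 87. Arithmetic with common difference +10.
Stream B: 1, 10, 11, 21, 32. Each term equals the sum of the previous two.
Term 14 comes from stream B (its 7th entry): 85.

85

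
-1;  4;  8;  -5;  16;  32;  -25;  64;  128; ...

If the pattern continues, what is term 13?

-625

The slot pattern repeats as ABB (period 3), so there are 2 interleaved tracks.
Track A: -1, -5, -25. A geometric progression (common ratio 5).
Track B: 4, 8, 16, 32, 64, 128. Powers 2^2, 2^3, 2^4, ….
Position 13 falls in track A as its term 5, giving -625.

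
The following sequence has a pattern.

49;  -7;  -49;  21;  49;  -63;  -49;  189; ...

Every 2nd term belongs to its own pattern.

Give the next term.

Positions 1, 3, 5, … form one subsequence and positions 2, 4, 6, … form another.
Subsequence A = 49, -49, 49, -49: oscillating between 49 and -49.
Subsequence B = -7, 21, -63, 189: a geometric progression (common ratio -3).
The 9th slot belongs to subsequence A; its 5th term is 49.

49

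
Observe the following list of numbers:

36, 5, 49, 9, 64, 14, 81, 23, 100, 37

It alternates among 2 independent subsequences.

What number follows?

Odd-indexed and even-indexed terms follow separate rules.
Track A: 36, 49, 64, 81, 100 — perfect squares starting at 6².
Track B: 5, 9, 14, 23, 37 — each term equals the sum of the previous two.
The 11th slot belongs to track A; its 6th term is 121.

121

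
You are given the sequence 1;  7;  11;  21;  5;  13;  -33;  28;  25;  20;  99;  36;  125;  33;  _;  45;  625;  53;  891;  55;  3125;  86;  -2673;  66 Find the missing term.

Split by position mod 4: positions 1, 5, 9, … form one track, and each other residue class forms its own.
Subsequence A: 1, 5, 25, 125, 625, 3125 (successive powers of 5).
Subsequence B: 7, 13, 20, 33, 53, 86 (a Fibonacci-like recurrence a_n = a_{n-1} + a_{n-2}).
Subsequence C: 11, -33, 99, ?, 891, -2673 (geometric, ×-3 each step).
Subsequence D: 21, 28, 36, 45, 55, 66 (the triangular numbers T_6, T_7, …).
Filling subsequence C at index 4 by its rule yields -297.

-297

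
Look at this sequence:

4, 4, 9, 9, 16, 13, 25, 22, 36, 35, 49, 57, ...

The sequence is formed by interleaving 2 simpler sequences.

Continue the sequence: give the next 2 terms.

Odd-indexed and even-indexed terms follow separate rules.
Stream A: 4, 9, 16, 25, 36, 49 (perfect squares starting at 2²).
Stream B: 4, 9, 13, 22, 35, 57 (Fibonacci-style (each term is the sum of the two before it)).
Term 13 comes from stream A (its 7th entry): 64.
Term 14 comes from stream B (its 7th entry): 92.

64, 92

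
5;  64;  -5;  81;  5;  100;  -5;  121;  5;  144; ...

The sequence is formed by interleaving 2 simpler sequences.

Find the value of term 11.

-5

Taking every 2nd term gives 2 separate tracks.
Subsequence A = 5, -5, 5, -5, 5: the oscillation 5·(−1)^(n+1).
Subsequence B = 64, 81, 100, 121, 144: the squares 8², 9², 10², ….
Position 11 → subsequence A, term 6 = -5.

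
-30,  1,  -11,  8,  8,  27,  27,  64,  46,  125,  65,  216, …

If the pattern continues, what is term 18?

729

The terms cycle through 2 interleaved subsequences.
Stream A: -30, -11, 8, 27, 46, 65 — adding 19 each time.
Stream B: 1, 8, 27, 64, 125, 216 — consecutive cubes n³ from n = 1.
The 18th slot belongs to stream B; its 9th term is 729.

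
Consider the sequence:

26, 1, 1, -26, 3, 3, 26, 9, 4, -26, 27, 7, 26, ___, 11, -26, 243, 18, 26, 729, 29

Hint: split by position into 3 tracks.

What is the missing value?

81

Taking every 3rd term gives 3 separate tracks.
Track A: 26, -26, 26, -26, 26, -26, 26 — alternating ±26.
Track B: 1, 3, 9, 27, ?, 243, 729 — powers of 3.
Track C: 1, 3, 4, 7, 11, 18, 29 — a Fibonacci-like recurrence a_n = a_{n-1} + a_{n-2}.
So the missing entry in track B is 81.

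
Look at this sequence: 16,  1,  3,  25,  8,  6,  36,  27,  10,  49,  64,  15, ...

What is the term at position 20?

343

The terms cycle through 3 interleaved subsequences.
Stream A: 16, 25, 36, 49 (consecutive squares n² from n = 4).
Stream B: 1, 8, 27, 64 (consecutive cubes n³ from n = 1).
Stream C: 3, 6, 10, 15 (the triangular numbers T_2, T_3, …).
Position 20 → stream B, term 7 = 343.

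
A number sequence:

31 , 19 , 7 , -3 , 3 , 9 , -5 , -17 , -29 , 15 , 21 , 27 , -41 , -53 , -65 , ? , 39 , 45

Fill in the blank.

33

The slot pattern repeats as AAABBB (period 6), so there are 2 interleaved tracks.
Stream A: 31, 19, 7, -5, -17, -29, -41, -53, -65 — subtracting 12 each time.
Stream B: -3, 3, 9, 15, 21, 27, ?, 39, 45 — adding 6 each time.
So the missing entry in stream B is 33.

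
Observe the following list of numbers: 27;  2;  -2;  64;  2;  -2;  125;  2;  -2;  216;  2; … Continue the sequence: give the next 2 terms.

Positions follow the repeating pattern ABB; grouping by letter gives 2 tracks.
Subsequence A: 27, 64, 125, 216 (the cubes 3³, 4³, 5³, …).
Subsequence B: 2, -2, 2, -2, 2, -2, 2 (the oscillation 2·(−1)^(n+1)).
The 12th slot belongs to subsequence B; its 8th term is -2.
Position 13 → subsequence A, term 5 = 343.

-2, 343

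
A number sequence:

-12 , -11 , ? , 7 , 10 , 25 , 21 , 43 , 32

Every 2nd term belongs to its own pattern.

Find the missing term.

Odd-indexed and even-indexed terms follow separate rules.
Stream A: -12, ?, 10, 21, 32. Adding 11 each time.
Stream B: -11, 7, 25, 43. Adding 18 each time.
So the missing entry in stream A is -1.

-1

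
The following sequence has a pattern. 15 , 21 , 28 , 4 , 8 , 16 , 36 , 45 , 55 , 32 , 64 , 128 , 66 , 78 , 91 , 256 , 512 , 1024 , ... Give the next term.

The slot pattern repeats as AAABBB (period 6), so there are 2 interleaved tracks.
Stream A: 15, 21, 28, 36, 45, 55, 66, 78, 91. Triangular numbers starting at T_5.
Stream B: 4, 8, 16, 32, 64, 128, 256, 512, 1024. Successive powers of 2.
Position 19 → stream A, term 10 = 105.

105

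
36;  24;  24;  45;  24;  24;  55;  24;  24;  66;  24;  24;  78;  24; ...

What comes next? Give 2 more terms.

The slot pattern repeats as ABB (period 3), so there are 2 interleaved tracks.
Track A: 36, 45, 55, 66, 78 — the triangular numbers T_8, T_9, ….
Track B: 24, 24, 24, 24, 24, 24, 24, 24, 24 — the constant sequence 24.
Term 15 comes from track B (its 10th entry): 24.
Term 16 comes from track A (its 6th entry): 91.

24, 91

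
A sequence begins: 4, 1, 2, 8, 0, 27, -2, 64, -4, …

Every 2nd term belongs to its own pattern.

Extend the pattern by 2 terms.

125, -6

Odd-indexed and even-indexed terms follow separate rules.
Stream A is 4, 2, 0, -2, -4, which is arithmetic with common difference −2.
Stream B is 1, 8, 27, 64, which is perfect cubes starting at 1³.
The 10th slot belongs to stream B; its 5th term is 125.
Position 11 falls in stream A as its term 6, giving -6.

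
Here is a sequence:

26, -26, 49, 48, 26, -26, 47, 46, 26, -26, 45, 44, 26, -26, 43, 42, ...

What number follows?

Positions follow the repeating pattern AABB; grouping by letter gives 2 tracks.
Track A is 26, -26, 26, -26, 26, -26, 26, -26, which is alternating ±26.
Track B is 49, 48, 47, 46, 45, 44, 43, 42, which is arithmetic, step −1.
Position 17 → track A, term 9 = 26.

26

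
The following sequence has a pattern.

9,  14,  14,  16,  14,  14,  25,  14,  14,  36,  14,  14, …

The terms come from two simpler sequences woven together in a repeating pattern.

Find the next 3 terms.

49, 14, 14

The slot pattern repeats as ABB (period 3), so there are 2 interleaved tracks.
Track A: 9, 16, 25, 36 (the squares 3², 4², 5², …).
Track B: 14, 14, 14, 14, 14, 14, 14, 14 (always 14).
Position 13 falls in track A as its term 5, giving 49.
Position 14 falls in track B as its term 9, giving 14.
Term 15 comes from track B (its 10th entry): 14.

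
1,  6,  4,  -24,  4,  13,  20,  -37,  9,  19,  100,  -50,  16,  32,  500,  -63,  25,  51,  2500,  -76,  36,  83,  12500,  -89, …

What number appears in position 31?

The terms cycle through 4 interleaved subsequences.
Subsequence A: 1, 4, 9, 16, 25, 36 — the squares 1², 2², 3², ….
Subsequence B: 6, 13, 19, 32, 51, 83 — each term equals the sum of the previous two.
Subsequence C: 4, 20, 100, 500, 2500, 12500 — geometric, ×5 each step.
Subsequence D: -24, -37, -50, -63, -76, -89 — subtracting 13 each time.
Position 31 → subsequence C, term 8 = 312500.

312500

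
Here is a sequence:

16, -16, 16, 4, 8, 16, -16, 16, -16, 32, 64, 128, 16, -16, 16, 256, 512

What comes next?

1024

Reading positions in blocks of 6 reveals the pattern AAABBB — 2 tracks woven together.
Stream A: 16, -16, 16, -16, 16, -16, 16, -16, 16 (oscillating between 16 and -16).
Stream B: 4, 8, 16, 32, 64, 128, 256, 512 (powers 2^2, 2^3, 2^4, …).
The 18th slot belongs to stream B; its 9th term is 1024.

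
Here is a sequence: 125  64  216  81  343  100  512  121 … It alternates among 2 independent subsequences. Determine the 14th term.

Split by position mod 2 into 2 tracks.
Track A: 125, 216, 343, 512 — consecutive cubes n³ from n = 5.
Track B: 64, 81, 100, 121 — the squares 8², 9², 10², ….
Position 14 → track B, term 7 = 196.

196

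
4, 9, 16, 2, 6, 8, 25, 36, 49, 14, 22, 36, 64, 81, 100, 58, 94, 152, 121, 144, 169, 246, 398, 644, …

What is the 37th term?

400

Positions follow the repeating pattern AAABBB; grouping by letter gives 2 tracks.
Stream A: 4, 9, 16, 25, 36, 49, 64, 81, 100, 121, 144, 169. Consecutive squares n² from n = 2.
Stream B: 2, 6, 8, 14, 22, 36, 58, 94, 152, 246, 398, 644. Fibonacci-style (each term is the sum of the two before it).
Position 37 falls in stream A as its term 19, giving 400.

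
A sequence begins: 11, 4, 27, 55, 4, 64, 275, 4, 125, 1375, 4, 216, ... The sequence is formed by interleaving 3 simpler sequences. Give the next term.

6875

Split by position mod 3 into 3 tracks.
Track A: 11, 55, 275, 1375 (a geometric progression (common ratio 5)).
Track B: 4, 4, 4, 4 (constant 4).
Track C: 27, 64, 125, 216 (the cubes 3³, 4³, 5³, …).
The 13th slot belongs to track A; its 5th term is 6875.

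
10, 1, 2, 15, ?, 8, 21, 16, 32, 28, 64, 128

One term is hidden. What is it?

4

The slot pattern repeats as ABB (period 3), so there are 2 interleaved tracks.
Subsequence A: 10, 15, 21, 28. The triangular numbers T_4, T_5, ….
Subsequence B: 1, 2, ?, 8, 16, 32, 64, 128. Successive powers of 2.
So the missing entry in subsequence B is 4.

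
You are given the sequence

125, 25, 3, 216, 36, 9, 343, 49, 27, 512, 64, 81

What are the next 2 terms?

729, 81

Split by position mod 3 into 3 tracks.
Subsequence A: 125, 216, 343, 512. Perfect cubes starting at 5³.
Subsequence B: 25, 36, 49, 64. Consecutive squares n² from n = 5.
Subsequence C: 3, 9, 27, 81. Multiplying by 3 each time.
Position 13 → subsequence A, term 5 = 729.
Term 14 comes from subsequence B (its 5th entry): 81.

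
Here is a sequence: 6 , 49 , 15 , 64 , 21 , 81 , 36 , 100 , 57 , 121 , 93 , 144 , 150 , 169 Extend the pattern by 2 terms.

Odd-indexed and even-indexed terms follow separate rules.
Subsequence A is 6, 15, 21, 36, 57, 93, 150, which is a Fibonacci-like recurrence a_n = a_{n-1} + a_{n-2}.
Subsequence B is 49, 64, 81, 100, 121, 144, 169, which is the squares 7², 8², 9², ….
Position 15 falls in subsequence A as its term 8, giving 243.
The 16th slot belongs to subsequence B; its 8th term is 196.

243, 196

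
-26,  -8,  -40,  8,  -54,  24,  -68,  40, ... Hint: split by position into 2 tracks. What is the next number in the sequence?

Positions 1, 3, 5, … form one subsequence and positions 2, 4, 6, … form another.
Subsequence A: -26, -40, -54, -68 (subtracting 14 each time).
Subsequence B: -8, 8, 24, 40 (linear: a_n = -24 + 16·n).
The 9th slot belongs to subsequence A; its 5th term is -82.

-82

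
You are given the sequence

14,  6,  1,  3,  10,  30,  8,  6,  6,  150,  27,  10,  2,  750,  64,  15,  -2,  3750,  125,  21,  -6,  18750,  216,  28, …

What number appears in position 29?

-14

Taking every 4th term gives 4 separate tracks.
Subsequence A: 14, 10, 6, 2, -2, -6. Linear: a_n = 18 − 4·n.
Subsequence B: 6, 30, 150, 750, 3750, 18750. Geometric with ratio 5.
Subsequence C: 1, 8, 27, 64, 125, 216. Consecutive cubes n³ from n = 1.
Subsequence D: 3, 6, 10, 15, 21, 28. Triangular numbers starting at T_2.
Term 29 comes from subsequence A (its 8th entry): -14.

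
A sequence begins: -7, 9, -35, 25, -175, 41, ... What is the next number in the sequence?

The terms cycle through 2 interleaved subsequences.
Stream A is -7, -35, -175, which is a geometric progression (common ratio 5).
Stream B is 9, 25, 41, which is adding 16 each time.
Position 7 → stream A, term 4 = -875.

-875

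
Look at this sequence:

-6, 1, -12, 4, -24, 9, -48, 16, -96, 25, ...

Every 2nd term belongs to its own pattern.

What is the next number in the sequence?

-192

Odd-indexed and even-indexed terms follow separate rules.
Subsequence A: -6, -12, -24, -48, -96. Multiplying by 2 each time.
Subsequence B: 1, 4, 9, 16, 25. The squares 1², 2², 3², ….
Term 11 comes from subsequence A (its 6th entry): -192.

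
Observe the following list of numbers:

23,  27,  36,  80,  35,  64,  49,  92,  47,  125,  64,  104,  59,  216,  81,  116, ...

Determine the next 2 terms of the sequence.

Taking every 4th term gives 4 separate tracks.
Subsequence A = 23, 35, 47, 59: adding 12 each time.
Subsequence B = 27, 64, 125, 216: consecutive cubes n³ from n = 3.
Subsequence C = 36, 49, 64, 81: consecutive squares n² from n = 6.
Subsequence D = 80, 92, 104, 116: adding 12 each time.
Term 17 comes from subsequence A (its 5th entry): 71.
Term 18 comes from subsequence B (its 5th entry): 343.

71, 343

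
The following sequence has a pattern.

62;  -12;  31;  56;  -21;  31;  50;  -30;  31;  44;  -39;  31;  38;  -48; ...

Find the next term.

Split by position mod 3: positions 1, 4, 7, … form one track, and each other residue class forms its own.
Track A: 62, 56, 50, 44, 38 — arithmetic, step −6.
Track B: -12, -21, -30, -39, -48 — arithmetic, step −9.
Track C: 31, 31, 31, 31 — always 31.
Position 15 falls in track C as its term 5, giving 31.

31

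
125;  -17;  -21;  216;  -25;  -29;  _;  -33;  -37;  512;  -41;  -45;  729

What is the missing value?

The slot pattern repeats as ABB (period 3), so there are 2 interleaved tracks.
Track A: 125, 216, ?, 512, 729. Consecutive cubes n³ from n = 5.
Track B: -17, -21, -25, -29, -33, -37, -41, -45. Linear: a_n = -13 − 4·n.
Track A's pattern makes the blank 343.

343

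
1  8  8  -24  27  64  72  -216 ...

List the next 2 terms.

The slot pattern repeats as AABB (period 4), so there are 2 interleaved tracks.
Stream A is 1, 8, 27, 64, which is perfect cubes starting at 1³.
Stream B is 8, -24, 72, -216, which is a geometric progression (common ratio -3).
Term 9 comes from stream A (its 5th entry): 125.
Position 10 falls in stream A as its term 6, giving 216.

125, 216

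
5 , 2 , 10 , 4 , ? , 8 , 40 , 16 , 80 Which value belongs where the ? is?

20

Odd-indexed and even-indexed terms follow separate rules.
Stream A: 5, 10, ?, 40, 80 (multiplying by 2 each time).
Stream B: 2, 4, 8, 16 (powers of 2).
So the missing entry in stream A is 20.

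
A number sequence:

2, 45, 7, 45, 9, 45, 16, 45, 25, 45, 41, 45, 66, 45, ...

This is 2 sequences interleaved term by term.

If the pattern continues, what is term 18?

45

Split by position mod 2 into 2 tracks.
Track A = 2, 7, 9, 16, 25, 41, 66: a Fibonacci-like recurrence a_n = a_{n-1} + a_{n-2}.
Track B = 45, 45, 45, 45, 45, 45, 45: always 45.
The 18th slot belongs to track B; its 9th term is 45.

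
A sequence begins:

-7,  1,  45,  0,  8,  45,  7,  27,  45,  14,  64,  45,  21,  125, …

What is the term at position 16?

Taking every 3rd term gives 3 separate tracks.
Track A: -7, 0, 7, 14, 21 — arithmetic, step +7.
Track B: 1, 8, 27, 64, 125 — consecutive cubes n³ from n = 1.
Track C: 45, 45, 45, 45 — always 45.
Position 16 falls in track A as its term 6, giving 28.

28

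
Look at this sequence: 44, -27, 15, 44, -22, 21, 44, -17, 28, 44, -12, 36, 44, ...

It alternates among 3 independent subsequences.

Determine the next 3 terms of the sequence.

Split by position mod 3: positions 1, 4, 7, … form one track, and each other residue class forms its own.
Track A: 44, 44, 44, 44, 44. Always 44.
Track B: -27, -22, -17, -12. Arithmetic, step +5.
Track C: 15, 21, 28, 36. The triangular numbers T_5, T_6, ….
Term 14 comes from track B (its 5th entry): -7.
The 15th slot belongs to track C; its 5th term is 45.
Position 16 falls in track A as its term 6, giving 44.

-7, 45, 44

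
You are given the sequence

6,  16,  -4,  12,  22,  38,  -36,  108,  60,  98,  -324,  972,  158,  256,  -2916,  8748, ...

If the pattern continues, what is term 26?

4592

Reading positions in blocks of 4 reveals the pattern AABB — 2 tracks woven together.
Track A: 6, 16, 22, 38, 60, 98, 158, 256. Fibonacci-style (each term is the sum of the two before it).
Track B: -4, 12, -36, 108, -324, 972, -2916, 8748. Geometric with ratio -3.
Position 26 falls in track A as its term 14, giving 4592.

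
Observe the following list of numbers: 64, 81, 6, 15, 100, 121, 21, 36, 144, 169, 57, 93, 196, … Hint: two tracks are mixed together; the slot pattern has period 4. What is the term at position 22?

361

The slot pattern repeats as AABB (period 4), so there are 2 interleaved tracks.
Stream A: 64, 81, 100, 121, 144, 169, 196 — consecutive squares n² from n = 8.
Stream B: 6, 15, 21, 36, 57, 93 — a Fibonacci-like recurrence a_n = a_{n-1} + a_{n-2}.
Position 22 → stream A, term 12 = 361.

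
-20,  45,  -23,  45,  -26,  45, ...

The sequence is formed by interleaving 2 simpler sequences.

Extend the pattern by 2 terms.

Taking every 2nd term gives 2 separate tracks.
Track A: -20, -23, -26 — linear: a_n = -17 − 3·n.
Track B: 45, 45, 45 — constant 45.
Position 7 → track A, term 4 = -29.
Position 8 → track B, term 4 = 45.

-29, 45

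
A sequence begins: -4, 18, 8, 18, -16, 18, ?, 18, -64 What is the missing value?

32

Odd-indexed and even-indexed terms follow separate rules.
Subsequence A is -4, 8, -16, ?, -64, which is a geometric progression (common ratio -2).
Subsequence B is 18, 18, 18, 18, which is constant 18.
So the missing entry in subsequence A is 32.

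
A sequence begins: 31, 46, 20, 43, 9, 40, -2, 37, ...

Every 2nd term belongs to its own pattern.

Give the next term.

-13

Odd-indexed and even-indexed terms follow separate rules.
Track A: 31, 20, 9, -2 — arithmetic with common difference −11.
Track B: 46, 43, 40, 37 — arithmetic, step −3.
The 9th slot belongs to track A; its 5th term is -13.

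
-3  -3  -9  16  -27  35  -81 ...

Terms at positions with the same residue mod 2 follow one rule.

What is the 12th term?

Split by position mod 2 into 2 tracks.
Track A: -3, -9, -27, -81. A geometric progression (common ratio 3).
Track B: -3, 16, 35. Adding 19 each time.
Position 12 → track B, term 6 = 92.

92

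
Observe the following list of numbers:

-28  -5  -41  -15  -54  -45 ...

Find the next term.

-67

Taking every 2nd term gives 2 separate tracks.
Stream A: -28, -41, -54. Linear: a_n = -15 − 13·n.
Stream B: -5, -15, -45. A geometric progression (common ratio 3).
Term 7 comes from stream A (its 4th entry): -67.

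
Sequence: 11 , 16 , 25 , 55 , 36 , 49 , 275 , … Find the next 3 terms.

The slot pattern repeats as ABB (period 3), so there are 2 interleaved tracks.
Subsequence A: 11, 55, 275. Multiplying by 5 each time.
Subsequence B: 16, 25, 36, 49. Consecutive squares n² from n = 4.
Position 8 → subsequence B, term 5 = 64.
Position 9 falls in subsequence B as its term 6, giving 81.
The 10th slot belongs to subsequence A; its 4th term is 1375.

64, 81, 1375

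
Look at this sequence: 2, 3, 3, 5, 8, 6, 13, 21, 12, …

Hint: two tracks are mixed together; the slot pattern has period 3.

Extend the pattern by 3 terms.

The slot pattern repeats as AAB (period 3), so there are 2 interleaved tracks.
Track A is 2, 3, 5, 8, 13, 21, which is a Fibonacci-like recurrence a_n = a_{n-1} + a_{n-2}.
Track B is 3, 6, 12, which is geometric with ratio 2.
The 10th slot belongs to track A; its 7th term is 34.
The 11th slot belongs to track A; its 8th term is 55.
Position 12 → track B, term 4 = 24.

34, 55, 24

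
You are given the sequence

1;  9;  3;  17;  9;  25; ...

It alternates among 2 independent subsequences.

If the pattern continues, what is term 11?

Split by position mod 2 into 2 tracks.
Track A: 1, 3, 9 (multiplying by 3 each time).
Track B: 9, 17, 25 (linear: a_n = 1 + 8·n).
The 11th slot belongs to track A; its 6th term is 243.

243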